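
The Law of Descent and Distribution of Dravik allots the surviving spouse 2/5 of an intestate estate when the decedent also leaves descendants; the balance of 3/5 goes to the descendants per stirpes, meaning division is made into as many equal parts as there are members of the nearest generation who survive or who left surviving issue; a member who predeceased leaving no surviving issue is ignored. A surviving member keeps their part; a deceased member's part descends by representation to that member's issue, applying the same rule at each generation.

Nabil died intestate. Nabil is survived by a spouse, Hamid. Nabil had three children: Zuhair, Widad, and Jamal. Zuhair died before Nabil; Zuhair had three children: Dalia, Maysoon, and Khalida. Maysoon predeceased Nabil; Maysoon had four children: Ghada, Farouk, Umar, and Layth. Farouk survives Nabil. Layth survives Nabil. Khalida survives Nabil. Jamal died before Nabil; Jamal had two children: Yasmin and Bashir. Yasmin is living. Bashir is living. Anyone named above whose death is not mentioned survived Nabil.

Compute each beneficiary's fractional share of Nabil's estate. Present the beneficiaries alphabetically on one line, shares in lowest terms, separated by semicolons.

Hamid, as surviving spouse, takes 2/5.
The remaining 3/5 passes to Nabil's descendants per stirpes.
The 3/5 is divided into 3 equal shares of 1/5 among Zuhair, Widad, Jamal.
Zuhair predeceased; the 1/5 allotted to Zuhair's branch passes to Zuhair's issue by representation.
The 1/5 is divided into 3 equal shares of 1/15 among Dalia, Maysoon, Khalida.
Dalia is living and takes 1/15.
Maysoon predeceased; the 1/15 allotted to Maysoon's branch passes to Maysoon's issue by representation.
The 1/15 is divided into 4 equal shares of 1/60 among Ghada, Farouk, Umar, Layth.
Ghada is living and takes 1/60.
Farouk is living and takes 1/60.
Umar is living and takes 1/60.
Layth is living and takes 1/60.
Khalida is living and takes 1/15.
Widad is living and takes 1/5.
Jamal predeceased; the 1/5 allotted to Jamal's branch passes to Jamal's issue by representation.
The 1/5 is divided into 2 equal shares of 1/10 among Yasmin, Bashir.
Yasmin is living and takes 1/10.
Bashir is living and takes 1/10.

Bashir 1/10; Dalia 1/15; Farouk 1/60; Ghada 1/60; Hamid 2/5; Khalida 1/15; Layth 1/60; Umar 1/60; Widad 1/5; Yasmin 1/10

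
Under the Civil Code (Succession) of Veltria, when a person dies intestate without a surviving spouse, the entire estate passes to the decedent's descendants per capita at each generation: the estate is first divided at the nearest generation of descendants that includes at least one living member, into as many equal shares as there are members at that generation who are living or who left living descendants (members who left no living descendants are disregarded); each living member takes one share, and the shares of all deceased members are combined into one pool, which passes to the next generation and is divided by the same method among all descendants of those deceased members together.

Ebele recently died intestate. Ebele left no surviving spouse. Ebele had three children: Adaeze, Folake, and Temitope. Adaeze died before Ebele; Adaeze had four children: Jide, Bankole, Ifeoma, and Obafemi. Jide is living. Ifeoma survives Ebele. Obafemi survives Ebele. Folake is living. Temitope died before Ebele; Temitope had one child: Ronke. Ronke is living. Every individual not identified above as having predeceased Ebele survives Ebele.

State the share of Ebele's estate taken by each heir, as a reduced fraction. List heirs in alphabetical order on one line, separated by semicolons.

There is no surviving spouse, so the entire estate passes to Ebele's descendants per capita at each generation.
At generation 1 (Adaeze, Folake, Temitope) there are 3 shares of (1)/3 = 1/3 each.
Living: Folake — each takes 1/3.
Deceased: Adaeze and Temitope. Their combined 2/3 is pooled and carried to generation 2.
At generation 2 (Jide, Bankole, Ifeoma, Obafemi, Ronke) there are 5 shares of (2/3)/5 = 2/15 each.
Living: Jide, Bankole, Ifeoma, Obafemi, and Ronke — each takes 2/15.

Bankole 2/15; Folake 1/3; Ifeoma 2/15; Jide 2/15; Obafemi 2/15; Ronke 2/15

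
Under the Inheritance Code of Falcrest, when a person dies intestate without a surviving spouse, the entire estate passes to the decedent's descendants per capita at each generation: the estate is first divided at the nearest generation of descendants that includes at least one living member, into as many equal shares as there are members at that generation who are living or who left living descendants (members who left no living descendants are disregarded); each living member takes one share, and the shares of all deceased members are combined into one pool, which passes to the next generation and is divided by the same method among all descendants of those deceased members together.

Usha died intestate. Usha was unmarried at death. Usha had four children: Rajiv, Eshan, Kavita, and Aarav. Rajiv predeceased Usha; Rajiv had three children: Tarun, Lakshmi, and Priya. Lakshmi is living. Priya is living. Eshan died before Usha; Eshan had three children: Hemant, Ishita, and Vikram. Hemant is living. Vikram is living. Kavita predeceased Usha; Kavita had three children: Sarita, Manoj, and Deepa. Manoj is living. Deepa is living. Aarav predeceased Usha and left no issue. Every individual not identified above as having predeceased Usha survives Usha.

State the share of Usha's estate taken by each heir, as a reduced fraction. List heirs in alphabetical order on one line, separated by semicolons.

Deepa 1/9; Hemant 1/9; Ishita 1/9; Lakshmi 1/9; Manoj 1/9; Priya 1/9; Sarita 1/9; Tarun 1/9; Vikram 1/9

There is no surviving spouse, so the entire estate passes to Usha's descendants per capita at each generation.
No one at generation 1 (Rajiv, Eshan, Kavita) is living; moving to the next generation.
At generation 2 (Tarun, Lakshmi, Priya, Hemant, Ishita, Vikram, Sarita, Manoj, Deepa) there are 9 shares of (1)/9 = 1/9 each.
Living: Tarun, Lakshmi, Priya, Hemant, Ishita, Vikram, Sarita, Manoj, and Deepa — each takes 1/9.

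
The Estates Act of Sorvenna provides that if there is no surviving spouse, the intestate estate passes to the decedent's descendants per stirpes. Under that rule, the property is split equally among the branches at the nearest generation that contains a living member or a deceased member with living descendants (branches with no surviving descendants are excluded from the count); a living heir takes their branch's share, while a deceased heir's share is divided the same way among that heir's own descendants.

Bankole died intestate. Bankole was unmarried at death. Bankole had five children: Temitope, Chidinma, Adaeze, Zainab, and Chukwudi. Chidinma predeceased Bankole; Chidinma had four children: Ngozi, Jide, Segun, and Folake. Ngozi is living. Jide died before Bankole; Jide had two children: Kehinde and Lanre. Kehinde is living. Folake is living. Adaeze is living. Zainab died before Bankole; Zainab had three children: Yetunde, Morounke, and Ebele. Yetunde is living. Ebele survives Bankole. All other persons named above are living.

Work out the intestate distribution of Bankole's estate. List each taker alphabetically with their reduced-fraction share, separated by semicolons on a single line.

There is no surviving spouse, so the entire estate passes to Bankole's descendants per stirpes.
The estate is divided into 5 equal shares of 1/5 among Temitope, Chidinma, Adaeze, Zainab, Chukwudi.
Temitope is living and takes 1/5.
Chidinma predeceased; the 1/5 allotted to Chidinma's branch passes to Chidinma's issue by representation.
The 1/5 is divided into 4 equal shares of 1/20 among Ngozi, Jide, Segun, Folake.
Ngozi is living and takes 1/20.
Jide predeceased; the 1/20 allotted to Jide's branch passes to Jide's issue by representation.
The 1/20 is divided into 2 equal shares of 1/40 among Kehinde, Lanre.
Kehinde is living and takes 1/40.
Lanre is living and takes 1/40.
Segun is living and takes 1/20.
Folake is living and takes 1/20.
Adaeze is living and takes 1/5.
Zainab predeceased; the 1/5 allotted to Zainab's branch passes to Zainab's issue by representation.
The 1/5 is divided into 3 equal shares of 1/15 among Yetunde, Morounke, Ebele.
Yetunde is living and takes 1/15.
Morounke is living and takes 1/15.
Ebele is living and takes 1/15.
Chukwudi is living and takes 1/5.

Adaeze 1/5; Chukwudi 1/5; Ebele 1/15; Folake 1/20; Kehinde 1/40; Lanre 1/40; Morounke 1/15; Ngozi 1/20; Segun 1/20; Temitope 1/5; Yetunde 1/15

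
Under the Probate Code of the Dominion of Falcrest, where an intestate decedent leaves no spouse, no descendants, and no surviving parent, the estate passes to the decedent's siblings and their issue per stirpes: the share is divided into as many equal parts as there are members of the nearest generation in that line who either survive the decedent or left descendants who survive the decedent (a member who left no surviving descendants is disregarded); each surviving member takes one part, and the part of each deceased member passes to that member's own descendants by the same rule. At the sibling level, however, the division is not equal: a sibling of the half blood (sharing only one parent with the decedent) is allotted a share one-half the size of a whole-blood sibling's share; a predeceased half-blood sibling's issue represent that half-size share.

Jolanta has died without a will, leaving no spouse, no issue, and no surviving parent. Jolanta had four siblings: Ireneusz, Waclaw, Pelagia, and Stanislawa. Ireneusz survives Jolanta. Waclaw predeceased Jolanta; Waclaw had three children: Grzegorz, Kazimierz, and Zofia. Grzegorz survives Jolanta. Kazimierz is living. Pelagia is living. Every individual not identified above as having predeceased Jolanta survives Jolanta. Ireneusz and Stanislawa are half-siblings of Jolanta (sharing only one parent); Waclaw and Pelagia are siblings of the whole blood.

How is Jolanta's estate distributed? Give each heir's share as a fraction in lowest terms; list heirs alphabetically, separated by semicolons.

No spouse, descendants, or parent survives, so the estate passes to Jolanta's siblings per stirpes.
Half-blood siblings count for one-half the weight of whole-blood siblings at the initial division.
Dividing 1 in proportion to weights (total weight 3): Ireneusz (weight 1/2) → 1/6; Waclaw (weight 1) → 1/3; Pelagia (weight 1) → 1/3; Stanislawa (weight 1/2) → 1/6.
Ireneusz is living and takes 1/6.
Waclaw predeceased; the 1/3 allotted to Waclaw's branch passes to Waclaw's issue by representation.
The 1/3 is divided into 3 equal shares of 1/9 among Grzegorz, Kazimierz, Zofia.
Grzegorz is living and takes 1/9.
Kazimierz is living and takes 1/9.
Zofia is living and takes 1/9.
Pelagia is living and takes 1/3.
Stanislawa is living and takes 1/6.

Grzegorz 1/9; Ireneusz 1/6; Kazimierz 1/9; Pelagia 1/3; Stanislawa 1/6; Zofia 1/9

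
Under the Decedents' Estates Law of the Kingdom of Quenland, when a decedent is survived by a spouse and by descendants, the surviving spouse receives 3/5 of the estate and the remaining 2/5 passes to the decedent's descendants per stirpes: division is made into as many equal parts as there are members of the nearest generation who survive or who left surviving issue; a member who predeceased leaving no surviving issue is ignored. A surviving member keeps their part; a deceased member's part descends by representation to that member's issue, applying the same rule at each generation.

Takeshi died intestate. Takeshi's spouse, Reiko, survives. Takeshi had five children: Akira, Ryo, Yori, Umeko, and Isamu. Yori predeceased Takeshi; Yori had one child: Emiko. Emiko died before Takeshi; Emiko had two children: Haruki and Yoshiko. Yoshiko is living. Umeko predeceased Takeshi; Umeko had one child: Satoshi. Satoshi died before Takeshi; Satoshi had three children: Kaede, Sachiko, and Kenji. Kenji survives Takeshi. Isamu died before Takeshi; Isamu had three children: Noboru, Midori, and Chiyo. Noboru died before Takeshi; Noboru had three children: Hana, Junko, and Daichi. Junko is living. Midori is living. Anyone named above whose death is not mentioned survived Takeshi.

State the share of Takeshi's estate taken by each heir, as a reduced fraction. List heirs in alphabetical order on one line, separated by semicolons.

Reiko, as surviving spouse, takes 3/5.
The remaining 2/5 passes to Takeshi's descendants per stirpes.
The 2/5 is divided into 5 equal shares of 2/25 among Akira, Ryo, Yori, Umeko, Isamu.
Akira is living and takes 2/25.
Ryo is living and takes 2/25.
Yori predeceased; the 2/25 allotted to Yori's branch passes to Yori's issue by representation.
Emiko's line is the sole branch at this level, so the full 2/25 passes to Emiko's issue by representation.
The 2/25 is divided into 2 equal shares of 1/25 among Haruki, Yoshiko.
Haruki is living and takes 1/25.
Yoshiko is living and takes 1/25.
Umeko predeceased; the 2/25 allotted to Umeko's branch passes to Umeko's issue by representation.
Satoshi's line is the sole branch at this level, so the full 2/25 passes to Satoshi's issue by representation.
The 2/25 is divided into 3 equal shares of 2/75 among Kaede, Sachiko, Kenji.
Kaede is living and takes 2/75.
Sachiko is living and takes 2/75.
Kenji is living and takes 2/75.
Isamu predeceased; the 2/25 allotted to Isamu's branch passes to Isamu's issue by representation.
The 2/25 is divided into 3 equal shares of 2/75 among Noboru, Midori, Chiyo.
Noboru predeceased; the 2/75 allotted to Noboru's branch passes to Noboru's issue by representation.
The 2/75 is divided into 3 equal shares of 2/225 among Hana, Junko, Daichi.
Hana is living and takes 2/225.
Junko is living and takes 2/225.
Daichi is living and takes 2/225.
Midori is living and takes 2/75.
Chiyo is living and takes 2/75.

Akira 2/25; Chiyo 2/75; Daichi 2/225; Hana 2/225; Haruki 1/25; Junko 2/225; Kaede 2/75; Kenji 2/75; Midori 2/75; Reiko 3/5; Ryo 2/25; Sachiko 2/75; Yoshiko 1/25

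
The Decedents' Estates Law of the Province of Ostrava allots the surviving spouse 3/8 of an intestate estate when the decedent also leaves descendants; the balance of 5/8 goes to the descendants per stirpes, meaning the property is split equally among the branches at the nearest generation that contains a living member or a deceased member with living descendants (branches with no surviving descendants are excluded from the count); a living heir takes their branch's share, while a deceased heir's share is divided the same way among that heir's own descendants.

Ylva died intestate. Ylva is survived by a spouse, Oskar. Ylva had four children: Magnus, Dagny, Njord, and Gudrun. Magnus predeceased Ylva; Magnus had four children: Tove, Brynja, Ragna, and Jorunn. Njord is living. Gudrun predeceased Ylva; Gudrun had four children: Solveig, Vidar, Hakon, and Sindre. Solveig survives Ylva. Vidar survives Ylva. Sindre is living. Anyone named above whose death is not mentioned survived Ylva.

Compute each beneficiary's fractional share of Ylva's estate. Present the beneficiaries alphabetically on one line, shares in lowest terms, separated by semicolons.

Oskar, as surviving spouse, takes 3/8.
The remaining 5/8 passes to Ylva's descendants per stirpes.
The 5/8 is divided into 4 equal shares of 5/32 among Magnus, Dagny, Njord, Gudrun.
Magnus predeceased; the 5/32 allotted to Magnus's branch passes to Magnus's issue by representation.
The 5/32 is divided into 4 equal shares of 5/128 among Tove, Brynja, Ragna, Jorunn.
Tove is living and takes 5/128.
Brynja is living and takes 5/128.
Ragna is living and takes 5/128.
Jorunn is living and takes 5/128.
Dagny is living and takes 5/32.
Njord is living and takes 5/32.
Gudrun predeceased; the 5/32 allotted to Gudrun's branch passes to Gudrun's issue by representation.
The 5/32 is divided into 4 equal shares of 5/128 among Solveig, Vidar, Hakon, Sindre.
Solveig is living and takes 5/128.
Vidar is living and takes 5/128.
Hakon is living and takes 5/128.
Sindre is living and takes 5/128.

Brynja 5/128; Dagny 5/32; Hakon 5/128; Jorunn 5/128; Njord 5/32; Oskar 3/8; Ragna 5/128; Sindre 5/128; Solveig 5/128; Tove 5/128; Vidar 5/128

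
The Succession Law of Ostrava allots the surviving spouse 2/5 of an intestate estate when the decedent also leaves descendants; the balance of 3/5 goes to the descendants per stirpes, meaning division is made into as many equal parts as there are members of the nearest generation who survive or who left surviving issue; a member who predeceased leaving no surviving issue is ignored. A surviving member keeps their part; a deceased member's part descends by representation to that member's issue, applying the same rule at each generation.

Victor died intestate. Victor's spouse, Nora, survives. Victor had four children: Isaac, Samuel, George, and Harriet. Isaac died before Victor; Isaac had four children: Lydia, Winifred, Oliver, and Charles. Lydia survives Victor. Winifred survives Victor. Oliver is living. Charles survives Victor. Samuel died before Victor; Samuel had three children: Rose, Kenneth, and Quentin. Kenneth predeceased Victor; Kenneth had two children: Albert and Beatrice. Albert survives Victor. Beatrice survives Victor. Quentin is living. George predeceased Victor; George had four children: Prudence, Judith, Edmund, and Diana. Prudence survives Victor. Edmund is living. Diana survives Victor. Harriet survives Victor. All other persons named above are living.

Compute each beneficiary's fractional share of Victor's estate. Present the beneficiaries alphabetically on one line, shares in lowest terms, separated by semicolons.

Nora, as surviving spouse, takes 2/5.
The remaining 3/5 passes to Victor's descendants per stirpes.
The 3/5 is divided into 4 equal shares of 3/20 among Isaac, Samuel, George, Harriet.
Isaac predeceased; the 3/20 allotted to Isaac's branch passes to Isaac's issue by representation.
The 3/20 is divided into 4 equal shares of 3/80 among Lydia, Winifred, Oliver, Charles.
Lydia is living and takes 3/80.
Winifred is living and takes 3/80.
Oliver is living and takes 3/80.
Charles is living and takes 3/80.
Samuel predeceased; the 3/20 allotted to Samuel's branch passes to Samuel's issue by representation.
The 3/20 is divided into 3 equal shares of 1/20 among Rose, Kenneth, Quentin.
Rose is living and takes 1/20.
Kenneth predeceased; the 1/20 allotted to Kenneth's branch passes to Kenneth's issue by representation.
The 1/20 is divided into 2 equal shares of 1/40 among Albert, Beatrice.
Albert is living and takes 1/40.
Beatrice is living and takes 1/40.
Quentin is living and takes 1/20.
George predeceased; the 3/20 allotted to George's branch passes to George's issue by representation.
The 3/20 is divided into 4 equal shares of 3/80 among Prudence, Judith, Edmund, Diana.
Prudence is living and takes 3/80.
Judith is living and takes 3/80.
Edmund is living and takes 3/80.
Diana is living and takes 3/80.
Harriet is living and takes 3/20.

Albert 1/40; Beatrice 1/40; Charles 3/80; Diana 3/80; Edmund 3/80; Harriet 3/20; Judith 3/80; Lydia 3/80; Nora 2/5; Oliver 3/80; Prudence 3/80; Quentin 1/20; Rose 1/20; Winifred 3/80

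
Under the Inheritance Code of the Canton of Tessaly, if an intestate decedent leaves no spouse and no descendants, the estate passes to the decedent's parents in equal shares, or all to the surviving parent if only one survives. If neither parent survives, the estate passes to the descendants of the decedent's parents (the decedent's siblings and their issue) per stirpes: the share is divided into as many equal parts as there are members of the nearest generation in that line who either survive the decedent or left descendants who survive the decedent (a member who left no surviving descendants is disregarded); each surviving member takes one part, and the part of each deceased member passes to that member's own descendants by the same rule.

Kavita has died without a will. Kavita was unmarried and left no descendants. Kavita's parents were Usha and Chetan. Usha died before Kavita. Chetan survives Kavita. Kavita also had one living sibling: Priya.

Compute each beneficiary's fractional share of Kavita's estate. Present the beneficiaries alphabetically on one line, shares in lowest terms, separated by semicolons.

Chetan 1

Only one parent, Chetan, survives, so Chetan takes the entire estate. The siblings take nothing because a surviving parent has priority.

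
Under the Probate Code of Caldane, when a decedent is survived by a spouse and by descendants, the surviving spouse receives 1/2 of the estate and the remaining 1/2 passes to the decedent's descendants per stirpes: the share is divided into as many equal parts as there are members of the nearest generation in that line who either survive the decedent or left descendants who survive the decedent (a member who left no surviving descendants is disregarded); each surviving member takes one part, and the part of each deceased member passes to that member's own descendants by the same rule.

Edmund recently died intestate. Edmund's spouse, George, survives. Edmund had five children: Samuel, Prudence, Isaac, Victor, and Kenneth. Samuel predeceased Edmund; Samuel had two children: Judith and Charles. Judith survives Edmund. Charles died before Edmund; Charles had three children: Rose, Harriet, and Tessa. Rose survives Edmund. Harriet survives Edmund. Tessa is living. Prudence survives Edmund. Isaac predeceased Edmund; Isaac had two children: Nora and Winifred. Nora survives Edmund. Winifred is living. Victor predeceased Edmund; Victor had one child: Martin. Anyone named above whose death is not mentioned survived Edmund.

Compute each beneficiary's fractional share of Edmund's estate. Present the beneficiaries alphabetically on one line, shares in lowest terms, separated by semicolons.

George 1/2; Harriet 1/60; Judith 1/20; Kenneth 1/10; Martin 1/10; Nora 1/20; Prudence 1/10; Rose 1/60; Tessa 1/60; Winifred 1/20

George, as surviving spouse, takes 1/2.
The remaining 1/2 passes to Edmund's descendants per stirpes.
The 1/2 is divided into 5 equal shares of 1/10 among Samuel, Prudence, Isaac, Victor, Kenneth.
Samuel predeceased; the 1/10 allotted to Samuel's branch passes to Samuel's issue by representation.
The 1/10 is divided into 2 equal shares of 1/20 among Judith, Charles.
Judith is living and takes 1/20.
Charles predeceased; the 1/20 allotted to Charles's branch passes to Charles's issue by representation.
The 1/20 is divided into 3 equal shares of 1/60 among Rose, Harriet, Tessa.
Rose is living and takes 1/60.
Harriet is living and takes 1/60.
Tessa is living and takes 1/60.
Prudence is living and takes 1/10.
Isaac predeceased; the 1/10 allotted to Isaac's branch passes to Isaac's issue by representation.
The 1/10 is divided into 2 equal shares of 1/20 among Nora, Winifred.
Nora is living and takes 1/20.
Winifred is living and takes 1/20.
Victor predeceased; the 1/10 allotted to Victor's branch passes to Victor's issue by representation.
Martin is the sole taker at this level and receives the full 1/10.
Kenneth is living and takes 1/10.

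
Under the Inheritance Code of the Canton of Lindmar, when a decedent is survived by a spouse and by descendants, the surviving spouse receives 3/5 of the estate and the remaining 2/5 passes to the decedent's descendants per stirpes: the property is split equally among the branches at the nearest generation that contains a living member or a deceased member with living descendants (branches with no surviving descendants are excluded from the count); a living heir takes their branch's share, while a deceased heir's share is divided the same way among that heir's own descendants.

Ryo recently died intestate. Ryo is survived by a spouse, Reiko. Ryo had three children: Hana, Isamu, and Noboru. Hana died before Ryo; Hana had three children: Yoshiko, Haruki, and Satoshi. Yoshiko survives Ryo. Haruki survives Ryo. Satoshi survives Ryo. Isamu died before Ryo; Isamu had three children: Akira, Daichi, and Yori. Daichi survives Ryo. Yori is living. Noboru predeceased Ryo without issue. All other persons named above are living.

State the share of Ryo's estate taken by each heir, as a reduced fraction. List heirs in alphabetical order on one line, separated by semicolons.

Akira 1/15; Daichi 1/15; Haruki 1/15; Reiko 3/5; Satoshi 1/15; Yori 1/15; Yoshiko 1/15

Reiko, as surviving spouse, takes 3/5.
The remaining 2/5 passes to Ryo's descendants per stirpes.
Noboru left no surviving issue, so that branch lapses and is disregarded.
The 2/5 is divided into 2 equal shares of 1/5 among Hana, Isamu.
Hana predeceased; the 1/5 allotted to Hana's branch passes to Hana's issue by representation.
The 1/5 is divided into 3 equal shares of 1/15 among Yoshiko, Haruki, Satoshi.
Yoshiko is living and takes 1/15.
Haruki is living and takes 1/15.
Satoshi is living and takes 1/15.
Isamu predeceased; the 1/5 allotted to Isamu's branch passes to Isamu's issue by representation.
The 1/5 is divided into 3 equal shares of 1/15 among Akira, Daichi, Yori.
Akira is living and takes 1/15.
Daichi is living and takes 1/15.
Yori is living and takes 1/15.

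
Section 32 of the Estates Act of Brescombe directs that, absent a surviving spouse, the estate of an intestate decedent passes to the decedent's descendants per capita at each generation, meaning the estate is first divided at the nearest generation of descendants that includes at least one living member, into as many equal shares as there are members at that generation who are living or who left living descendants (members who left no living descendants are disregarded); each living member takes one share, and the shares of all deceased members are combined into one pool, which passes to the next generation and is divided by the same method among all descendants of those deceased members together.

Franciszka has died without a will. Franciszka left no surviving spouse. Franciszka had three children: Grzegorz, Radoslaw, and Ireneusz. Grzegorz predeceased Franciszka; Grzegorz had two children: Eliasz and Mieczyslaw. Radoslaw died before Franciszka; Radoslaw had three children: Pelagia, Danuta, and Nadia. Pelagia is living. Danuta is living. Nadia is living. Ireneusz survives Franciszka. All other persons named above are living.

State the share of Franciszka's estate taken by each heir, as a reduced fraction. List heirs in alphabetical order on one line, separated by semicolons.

There is no surviving spouse, so the entire estate passes to Franciszka's descendants per capita at each generation.
At generation 1 (Grzegorz, Radoslaw, Ireneusz) there are 3 shares of (1)/3 = 1/3 each.
Living: Ireneusz — each takes 1/3.
Deceased: Grzegorz and Radoslaw. Their combined 2/3 is pooled and carried to generation 2.
At generation 2 (Eliasz, Mieczyslaw, Pelagia, Danuta, Nadia) there are 5 shares of (2/3)/5 = 2/15 each.
Living: Eliasz, Mieczyslaw, Pelagia, Danuta, and Nadia — each takes 2/15.

Danuta 2/15; Eliasz 2/15; Ireneusz 1/3; Mieczyslaw 2/15; Nadia 2/15; Pelagia 2/15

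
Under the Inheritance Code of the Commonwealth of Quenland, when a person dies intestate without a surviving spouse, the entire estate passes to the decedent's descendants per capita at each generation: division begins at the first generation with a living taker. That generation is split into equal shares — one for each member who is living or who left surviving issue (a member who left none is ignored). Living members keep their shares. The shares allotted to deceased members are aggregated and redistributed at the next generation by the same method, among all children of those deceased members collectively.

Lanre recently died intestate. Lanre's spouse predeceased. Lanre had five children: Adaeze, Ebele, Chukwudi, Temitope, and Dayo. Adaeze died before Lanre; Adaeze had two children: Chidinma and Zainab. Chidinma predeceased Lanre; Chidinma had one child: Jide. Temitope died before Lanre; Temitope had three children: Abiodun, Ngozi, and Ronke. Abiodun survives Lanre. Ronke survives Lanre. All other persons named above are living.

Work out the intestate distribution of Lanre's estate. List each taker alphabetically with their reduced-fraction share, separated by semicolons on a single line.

There is no surviving spouse, so the entire estate passes to Lanre's descendants per capita at each generation.
At generation 1 (Adaeze, Ebele, Chukwudi, Temitope, Dayo) there are 5 shares of (1)/5 = 1/5 each.
Living: Ebele, Chukwudi, and Dayo — each takes 1/5.
Deceased: Adaeze and Temitope. Their combined 2/5 is pooled and carried to generation 2.
At generation 2 (Chidinma, Zainab, Abiodun, Ngozi, Ronke) there are 5 shares of (2/5)/5 = 2/25 each.
Living: Zainab, Abiodun, Ngozi, and Ronke — each takes 2/25.
Deceased: Chidinma. That 2/25 share is carried to generation 3.
At generation 3 (Jide) there are 1 shares of (2/25)/1 = 2/25 each.
Living: Jide — each takes 2/25.

Abiodun 2/25; Chukwudi 1/5; Dayo 1/5; Ebele 1/5; Jide 2/25; Ngozi 2/25; Ronke 2/25; Zainab 2/25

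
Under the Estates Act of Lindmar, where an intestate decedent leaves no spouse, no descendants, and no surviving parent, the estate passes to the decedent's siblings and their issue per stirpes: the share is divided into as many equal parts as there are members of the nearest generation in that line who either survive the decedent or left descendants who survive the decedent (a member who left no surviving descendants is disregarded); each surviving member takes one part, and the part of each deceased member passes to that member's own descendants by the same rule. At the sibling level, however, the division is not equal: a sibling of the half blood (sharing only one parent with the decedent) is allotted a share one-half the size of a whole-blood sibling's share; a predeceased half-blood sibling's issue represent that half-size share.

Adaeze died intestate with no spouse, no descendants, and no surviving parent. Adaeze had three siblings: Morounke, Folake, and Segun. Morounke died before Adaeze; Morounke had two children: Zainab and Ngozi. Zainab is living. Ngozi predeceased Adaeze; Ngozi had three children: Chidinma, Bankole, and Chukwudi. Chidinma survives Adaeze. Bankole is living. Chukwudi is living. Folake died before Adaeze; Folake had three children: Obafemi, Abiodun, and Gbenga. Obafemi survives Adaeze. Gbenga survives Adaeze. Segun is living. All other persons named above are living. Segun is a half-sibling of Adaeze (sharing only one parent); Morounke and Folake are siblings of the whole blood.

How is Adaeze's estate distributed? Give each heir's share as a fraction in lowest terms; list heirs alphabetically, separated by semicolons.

Abiodun 2/15; Bankole 1/15; Chidinma 1/15; Chukwudi 1/15; Gbenga 2/15; Obafemi 2/15; Segun 1/5; Zainab 1/5

No spouse, descendants, or parent survives, so the estate passes to Adaeze's siblings per stirpes.
Half-blood siblings count for one-half the weight of whole-blood siblings at the initial division.
Dividing 1 in proportion to weights (total weight 5/2): Morounke (weight 1) → 2/5; Folake (weight 1) → 2/5; Segun (weight 1/2) → 1/5.
Morounke predeceased; the 2/5 allotted to Morounke's branch passes to Morounke's issue by representation.
The 2/5 is divided into 2 equal shares of 1/5 among Zainab, Ngozi.
Zainab is living and takes 1/5.
Ngozi predeceased; the 1/5 allotted to Ngozi's branch passes to Ngozi's issue by representation.
The 1/5 is divided into 3 equal shares of 1/15 among Chidinma, Bankole, Chukwudi.
Chidinma is living and takes 1/15.
Bankole is living and takes 1/15.
Chukwudi is living and takes 1/15.
Folake predeceased; the 2/5 allotted to Folake's branch passes to Folake's issue by representation.
The 2/5 is divided into 3 equal shares of 2/15 among Obafemi, Abiodun, Gbenga.
Obafemi is living and takes 2/15.
Abiodun is living and takes 2/15.
Gbenga is living and takes 2/15.
Segun is living and takes 1/5.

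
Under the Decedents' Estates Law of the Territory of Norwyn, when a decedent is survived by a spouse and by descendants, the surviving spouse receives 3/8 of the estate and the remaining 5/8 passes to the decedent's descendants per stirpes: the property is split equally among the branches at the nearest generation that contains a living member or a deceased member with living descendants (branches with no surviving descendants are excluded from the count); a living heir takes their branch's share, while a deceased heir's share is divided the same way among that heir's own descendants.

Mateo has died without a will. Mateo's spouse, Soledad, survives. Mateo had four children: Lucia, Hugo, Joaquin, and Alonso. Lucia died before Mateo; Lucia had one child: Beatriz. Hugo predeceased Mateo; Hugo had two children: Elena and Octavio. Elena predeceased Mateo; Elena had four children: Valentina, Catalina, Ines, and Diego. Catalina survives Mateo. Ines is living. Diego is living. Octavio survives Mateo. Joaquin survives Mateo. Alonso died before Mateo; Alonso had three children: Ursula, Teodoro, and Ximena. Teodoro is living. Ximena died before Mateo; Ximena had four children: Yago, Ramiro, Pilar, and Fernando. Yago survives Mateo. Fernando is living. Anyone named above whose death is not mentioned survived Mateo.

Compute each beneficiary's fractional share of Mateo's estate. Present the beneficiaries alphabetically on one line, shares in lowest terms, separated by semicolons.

Soledad, as surviving spouse, takes 3/8.
The remaining 5/8 passes to Mateo's descendants per stirpes.
The 5/8 is divided into 4 equal shares of 5/32 among Lucia, Hugo, Joaquin, Alonso.
Lucia predeceased; the 5/32 allotted to Lucia's branch passes to Lucia's issue by representation.
Beatriz is the sole taker at this level and receives the full 5/32.
Hugo predeceased; the 5/32 allotted to Hugo's branch passes to Hugo's issue by representation.
The 5/32 is divided into 2 equal shares of 5/64 among Elena, Octavio.
Elena predeceased; the 5/64 allotted to Elena's branch passes to Elena's issue by representation.
The 5/64 is divided into 4 equal shares of 5/256 among Valentina, Catalina, Ines, Diego.
Valentina is living and takes 5/256.
Catalina is living and takes 5/256.
Ines is living and takes 5/256.
Diego is living and takes 5/256.
Octavio is living and takes 5/64.
Joaquin is living and takes 5/32.
Alonso predeceased; the 5/32 allotted to Alonso's branch passes to Alonso's issue by representation.
The 5/32 is divided into 3 equal shares of 5/96 among Ursula, Teodoro, Ximena.
Ursula is living and takes 5/96.
Teodoro is living and takes 5/96.
Ximena predeceased; the 5/96 allotted to Ximena's branch passes to Ximena's issue by representation.
The 5/96 is divided into 4 equal shares of 5/384 among Yago, Ramiro, Pilar, Fernando.
Yago is living and takes 5/384.
Ramiro is living and takes 5/384.
Pilar is living and takes 5/384.
Fernando is living and takes 5/384.

Beatriz 5/32; Catalina 5/256; Diego 5/256; Fernando 5/384; Ines 5/256; Joaquin 5/32; Octavio 5/64; Pilar 5/384; Ramiro 5/384; Soledad 3/8; Teodoro 5/96; Ursula 5/96; Valentina 5/256; Yago 5/384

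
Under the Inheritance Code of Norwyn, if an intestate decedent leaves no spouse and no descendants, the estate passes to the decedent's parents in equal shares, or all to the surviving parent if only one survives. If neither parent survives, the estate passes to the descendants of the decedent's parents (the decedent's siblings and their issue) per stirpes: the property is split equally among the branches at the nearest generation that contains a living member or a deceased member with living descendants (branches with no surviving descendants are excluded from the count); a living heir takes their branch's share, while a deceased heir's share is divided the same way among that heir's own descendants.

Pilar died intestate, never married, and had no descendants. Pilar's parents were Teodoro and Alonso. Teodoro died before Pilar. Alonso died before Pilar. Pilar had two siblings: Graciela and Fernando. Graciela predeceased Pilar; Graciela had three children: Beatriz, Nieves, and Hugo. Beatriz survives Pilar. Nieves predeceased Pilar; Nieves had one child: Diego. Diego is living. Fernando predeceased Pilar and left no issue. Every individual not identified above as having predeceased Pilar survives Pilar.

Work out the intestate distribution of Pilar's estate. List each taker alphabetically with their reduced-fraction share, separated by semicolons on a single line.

Neither parent survives and there are no descendants, so the estate passes to Pilar's siblings and their issue per stirpes.
Fernando left no surviving issue, so that branch lapses and is disregarded.
Graciela's line is the sole branch at this level, so the full 1 passes to Graciela's issue by representation.
The estate is divided into 3 equal shares of 1/3 among Beatriz, Nieves, Hugo.
Beatriz is living and takes 1/3.
Nieves predeceased; the 1/3 allotted to Nieves's branch passes to Nieves's issue by representation.
Diego is the sole taker at this level and receives the full 1/3.
Hugo is living and takes 1/3.

Beatriz 1/3; Diego 1/3; Hugo 1/3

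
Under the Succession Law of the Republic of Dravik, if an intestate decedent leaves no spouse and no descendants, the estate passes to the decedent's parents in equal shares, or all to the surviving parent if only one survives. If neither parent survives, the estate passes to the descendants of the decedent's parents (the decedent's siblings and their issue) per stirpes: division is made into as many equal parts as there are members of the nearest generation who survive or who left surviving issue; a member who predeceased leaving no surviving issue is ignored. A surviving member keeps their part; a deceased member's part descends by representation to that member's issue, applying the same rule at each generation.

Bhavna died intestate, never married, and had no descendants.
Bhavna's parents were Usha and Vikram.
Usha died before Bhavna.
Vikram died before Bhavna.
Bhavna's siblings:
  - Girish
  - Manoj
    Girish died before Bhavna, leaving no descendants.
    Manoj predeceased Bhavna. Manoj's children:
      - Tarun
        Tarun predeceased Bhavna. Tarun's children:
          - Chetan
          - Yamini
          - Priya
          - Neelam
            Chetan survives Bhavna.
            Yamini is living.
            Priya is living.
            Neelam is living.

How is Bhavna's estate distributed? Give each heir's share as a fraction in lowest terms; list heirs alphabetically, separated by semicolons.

Chetan 1/4; Neelam 1/4; Priya 1/4; Yamini 1/4

Neither parent survives and there are no descendants, so the estate passes to Bhavna's siblings and their issue per stirpes.
Girish left no surviving issue, so that branch lapses and is disregarded.
Manoj's line is the sole branch at this level, so the full 1 passes to Manoj's issue by representation.
Tarun's line is the sole branch at this level, so the full 1 passes to Tarun's issue by representation.
The estate is divided into 4 equal shares of 1/4 among Chetan, Yamini, Priya, Neelam.
Chetan is living and takes 1/4.
Yamini is living and takes 1/4.
Priya is living and takes 1/4.
Neelam is living and takes 1/4.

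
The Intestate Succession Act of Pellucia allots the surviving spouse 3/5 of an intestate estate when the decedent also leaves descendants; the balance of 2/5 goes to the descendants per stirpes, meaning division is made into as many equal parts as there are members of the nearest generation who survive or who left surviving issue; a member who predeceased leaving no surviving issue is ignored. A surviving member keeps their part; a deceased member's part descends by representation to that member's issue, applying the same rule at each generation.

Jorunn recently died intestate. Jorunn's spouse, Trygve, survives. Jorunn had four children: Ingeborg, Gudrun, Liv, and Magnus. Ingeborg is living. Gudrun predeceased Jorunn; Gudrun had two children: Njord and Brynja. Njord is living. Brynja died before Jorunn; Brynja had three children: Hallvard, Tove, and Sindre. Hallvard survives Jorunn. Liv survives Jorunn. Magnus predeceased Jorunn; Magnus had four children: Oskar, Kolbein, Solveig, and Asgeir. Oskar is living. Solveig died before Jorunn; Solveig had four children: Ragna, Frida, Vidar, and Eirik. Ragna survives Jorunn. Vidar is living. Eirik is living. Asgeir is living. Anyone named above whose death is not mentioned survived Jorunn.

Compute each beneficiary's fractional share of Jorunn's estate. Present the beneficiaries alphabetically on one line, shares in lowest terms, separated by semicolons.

Trygve, as surviving spouse, takes 3/5.
The remaining 2/5 passes to Jorunn's descendants per stirpes.
The 2/5 is divided into 4 equal shares of 1/10 among Ingeborg, Gudrun, Liv, Magnus.
Ingeborg is living and takes 1/10.
Gudrun predeceased; the 1/10 allotted to Gudrun's branch passes to Gudrun's issue by representation.
The 1/10 is divided into 2 equal shares of 1/20 among Njord, Brynja.
Njord is living and takes 1/20.
Brynja predeceased; the 1/20 allotted to Brynja's branch passes to Brynja's issue by representation.
The 1/20 is divided into 3 equal shares of 1/60 among Hallvard, Tove, Sindre.
Hallvard is living and takes 1/60.
Tove is living and takes 1/60.
Sindre is living and takes 1/60.
Liv is living and takes 1/10.
Magnus predeceased; the 1/10 allotted to Magnus's branch passes to Magnus's issue by representation.
The 1/10 is divided into 4 equal shares of 1/40 among Oskar, Kolbein, Solveig, Asgeir.
Oskar is living and takes 1/40.
Kolbein is living and takes 1/40.
Solveig predeceased; the 1/40 allotted to Solveig's branch passes to Solveig's issue by representation.
The 1/40 is divided into 4 equal shares of 1/160 among Ragna, Frida, Vidar, Eirik.
Ragna is living and takes 1/160.
Frida is living and takes 1/160.
Vidar is living and takes 1/160.
Eirik is living and takes 1/160.
Asgeir is living and takes 1/40.

Asgeir 1/40; Eirik 1/160; Frida 1/160; Hallvard 1/60; Ingeborg 1/10; Kolbein 1/40; Liv 1/10; Njord 1/20; Oskar 1/40; Ragna 1/160; Sindre 1/60; Tove 1/60; Trygve 3/5; Vidar 1/160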